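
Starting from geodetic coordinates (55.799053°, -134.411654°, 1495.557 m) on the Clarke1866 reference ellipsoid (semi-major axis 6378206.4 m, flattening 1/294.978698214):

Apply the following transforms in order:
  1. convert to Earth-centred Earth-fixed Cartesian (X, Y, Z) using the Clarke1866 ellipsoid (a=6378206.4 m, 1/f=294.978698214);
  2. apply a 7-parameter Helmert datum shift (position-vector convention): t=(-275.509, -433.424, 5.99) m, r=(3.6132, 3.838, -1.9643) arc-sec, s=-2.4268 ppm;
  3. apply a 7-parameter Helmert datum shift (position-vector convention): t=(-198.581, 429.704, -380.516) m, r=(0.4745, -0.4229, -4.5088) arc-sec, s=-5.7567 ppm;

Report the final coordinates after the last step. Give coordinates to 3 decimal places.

start: φ=55.799053°, λ=-134.411654°, h=1495.557 m
→ ECEF (a=6378206.400, f=1/294.978698214): X=-2515350.4926, Y=-2567546.4347, Z=5252934.0450
→ Helmert 7p (PV): X=-2515546.6066, Y=-2568041.6906, Z=5252929.1142
→ Helmert 7p (PV): X=-2515797.6115, Y=-2567554.2994, Z=5252507.2936

X=-2515797.611 m, Y=-2567554.299 m, Z=5252507.294 m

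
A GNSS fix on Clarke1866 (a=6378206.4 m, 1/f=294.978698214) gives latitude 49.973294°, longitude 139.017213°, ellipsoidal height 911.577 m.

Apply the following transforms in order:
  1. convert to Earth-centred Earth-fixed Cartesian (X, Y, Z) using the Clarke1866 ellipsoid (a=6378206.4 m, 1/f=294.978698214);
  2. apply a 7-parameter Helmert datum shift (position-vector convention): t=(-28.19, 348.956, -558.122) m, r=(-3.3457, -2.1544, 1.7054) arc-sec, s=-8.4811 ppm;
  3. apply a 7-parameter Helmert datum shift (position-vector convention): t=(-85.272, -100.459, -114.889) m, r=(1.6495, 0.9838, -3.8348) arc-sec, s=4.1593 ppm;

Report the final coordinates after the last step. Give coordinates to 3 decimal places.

X=-3103415.338 m, Y=2696343.516 m, Z=4860639.022 m

start: φ=49.973294°, λ=139.017213°, h=911.577 m
→ ECEF (a=6378206.400, f=1/294.978698214): X=-3103315.5355, Y=2696034.6485, Z=4861372.8237
→ Helmert 7p (PV): X=-3103390.4724, Y=2696413.9340, Z=4860697.3281
→ Helmert 7p (PV): X=-3103415.3378, Y=2696343.5163, Z=4860639.0215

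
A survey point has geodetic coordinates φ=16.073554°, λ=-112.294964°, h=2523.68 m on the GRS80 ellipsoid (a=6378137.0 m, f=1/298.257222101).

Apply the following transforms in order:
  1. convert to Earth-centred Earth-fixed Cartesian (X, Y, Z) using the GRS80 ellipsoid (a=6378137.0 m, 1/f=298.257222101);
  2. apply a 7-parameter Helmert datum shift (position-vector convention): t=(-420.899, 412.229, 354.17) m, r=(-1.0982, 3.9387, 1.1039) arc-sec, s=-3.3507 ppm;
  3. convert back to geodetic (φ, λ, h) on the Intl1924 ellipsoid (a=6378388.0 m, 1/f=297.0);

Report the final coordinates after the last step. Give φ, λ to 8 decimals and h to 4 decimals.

φ=16.07832248°, λ=-112.29950032°, h=2143.4611 m

start: φ=16.073554°, λ=-112.294964°, h=2523.680 m
→ ECEF (a=6378137.000, f=1/298.257222101): X=-2326628.1117, Y=-5674326.0759, Z=1755249.4057
→ Helmert 7p (PV): X=-2326977.3297, Y=-5673897.9403, Z=1755672.3333
→ geod (Bowring, a=6378388.000): φ=16.07832248°, λ=-112.29950032°, h=2143.4611 m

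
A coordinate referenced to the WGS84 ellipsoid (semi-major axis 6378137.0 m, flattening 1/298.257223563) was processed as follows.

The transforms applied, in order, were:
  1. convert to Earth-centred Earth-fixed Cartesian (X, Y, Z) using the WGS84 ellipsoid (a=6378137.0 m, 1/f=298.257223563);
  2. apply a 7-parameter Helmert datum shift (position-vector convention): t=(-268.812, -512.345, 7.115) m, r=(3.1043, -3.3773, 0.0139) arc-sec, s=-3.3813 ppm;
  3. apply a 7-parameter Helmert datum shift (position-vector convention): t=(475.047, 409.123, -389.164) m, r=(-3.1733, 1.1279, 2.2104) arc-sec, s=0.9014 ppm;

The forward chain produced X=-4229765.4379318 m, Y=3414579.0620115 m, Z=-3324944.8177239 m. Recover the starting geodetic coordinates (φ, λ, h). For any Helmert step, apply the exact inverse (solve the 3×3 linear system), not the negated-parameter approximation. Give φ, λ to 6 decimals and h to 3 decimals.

φ=-31.619154°, λ=141.087101°, h=-39.867 m

start: X=-4229765.4379, Y=3414579.0620, Z=-3324944.8177 m
→ Helmert⁻¹: X=-4230181.9042, Y=3414263.3399, Z=-3324523.2615
→ Helmert⁻¹: X=-4229981.5993, Y=3414737.4821, Z=-3324523.7497
→ geod (Bowring, a=6378137.000): φ=-31.61915400°, λ=141.08710100°, h=-39.8670 m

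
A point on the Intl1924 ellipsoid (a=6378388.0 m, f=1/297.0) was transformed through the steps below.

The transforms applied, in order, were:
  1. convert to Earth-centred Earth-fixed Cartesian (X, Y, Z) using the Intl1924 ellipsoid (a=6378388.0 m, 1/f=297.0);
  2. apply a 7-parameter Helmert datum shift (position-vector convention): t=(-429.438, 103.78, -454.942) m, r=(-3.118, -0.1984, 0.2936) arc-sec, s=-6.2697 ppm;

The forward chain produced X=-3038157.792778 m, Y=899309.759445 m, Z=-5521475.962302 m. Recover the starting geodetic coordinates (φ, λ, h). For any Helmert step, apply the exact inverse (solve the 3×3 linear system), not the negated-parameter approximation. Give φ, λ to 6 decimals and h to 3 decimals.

φ=-60.318494°, λ=163.509079°, h=3206.503 m

start: X=-3038157.7928, Y=899309.7594, Z=-5521475.9623 m
→ Helmert⁻¹: X=-3037751.4310, Y=899299.3999, Z=-5521039.1195
→ geod (Bowring, a=6378388.000): φ=-60.31849400°, λ=163.50907900°, h=3206.5030 m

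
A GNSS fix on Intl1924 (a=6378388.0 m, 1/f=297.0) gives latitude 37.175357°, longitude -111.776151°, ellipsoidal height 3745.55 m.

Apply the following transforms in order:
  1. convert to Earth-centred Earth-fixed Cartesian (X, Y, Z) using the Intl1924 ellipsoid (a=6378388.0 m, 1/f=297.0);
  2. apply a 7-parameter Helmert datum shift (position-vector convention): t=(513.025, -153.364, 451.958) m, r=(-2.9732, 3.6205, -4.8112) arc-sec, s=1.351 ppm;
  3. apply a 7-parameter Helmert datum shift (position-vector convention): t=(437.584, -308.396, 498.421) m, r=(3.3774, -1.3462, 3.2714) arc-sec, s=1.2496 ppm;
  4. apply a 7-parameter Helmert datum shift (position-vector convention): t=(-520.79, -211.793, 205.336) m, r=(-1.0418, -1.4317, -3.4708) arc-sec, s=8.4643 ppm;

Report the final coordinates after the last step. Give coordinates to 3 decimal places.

start: φ=37.175357°, λ=-111.776151°, h=3745.550 m
→ ECEF (a=6378388.000, f=1/297.0): X=-1888839.7164, Y=-4728142.9051, Z=3835242.2416
→ Helmert 7p (PV): X=-1888372.2101, Y=-4728203.3158, Z=3835800.6891
→ Helmert 7p (PV): X=-1887887.0301, Y=-4728610.3780, Z=3836214.1586
→ Helmert 7p (PV): X=-1888529.9960, Y=-4728811.0518, Z=3836462.7448

X=-1888529.996 m, Y=-4728811.052 m, Z=3836462.745 m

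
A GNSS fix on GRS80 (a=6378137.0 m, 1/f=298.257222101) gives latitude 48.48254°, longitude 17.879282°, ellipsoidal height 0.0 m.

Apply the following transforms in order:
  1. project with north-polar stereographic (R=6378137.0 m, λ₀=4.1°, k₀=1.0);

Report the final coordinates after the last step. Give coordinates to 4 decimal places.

start: φ=48.482540°, λ=17.879282°, h=0.000 m
→ stereo (R=6378137.0, λ₀=4.1°): E=1151645.3117, N=-4695989.5120

E=1151645.3117 m, N=-4695989.5120 m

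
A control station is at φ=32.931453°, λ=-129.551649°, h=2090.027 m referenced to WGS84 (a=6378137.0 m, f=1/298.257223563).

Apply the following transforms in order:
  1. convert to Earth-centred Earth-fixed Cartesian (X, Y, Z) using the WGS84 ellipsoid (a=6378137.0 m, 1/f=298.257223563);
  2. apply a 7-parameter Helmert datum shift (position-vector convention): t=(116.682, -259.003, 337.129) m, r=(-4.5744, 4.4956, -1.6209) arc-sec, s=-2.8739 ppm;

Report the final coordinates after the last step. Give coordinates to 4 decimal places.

start: φ=32.931453°, λ=-129.551649°, h=2090.027 m
→ ECEF (a=6378137.000, f=1/298.257223563): X=-3413338.9677, Y=-4133114.6083, Z=3448716.6990
→ Helmert 7p (PV): X=-3413169.7899, Y=-4133258.4269, Z=3449209.9724

X=-3413169.7899 m, Y=-4133258.4269 m, Z=3449209.9724 m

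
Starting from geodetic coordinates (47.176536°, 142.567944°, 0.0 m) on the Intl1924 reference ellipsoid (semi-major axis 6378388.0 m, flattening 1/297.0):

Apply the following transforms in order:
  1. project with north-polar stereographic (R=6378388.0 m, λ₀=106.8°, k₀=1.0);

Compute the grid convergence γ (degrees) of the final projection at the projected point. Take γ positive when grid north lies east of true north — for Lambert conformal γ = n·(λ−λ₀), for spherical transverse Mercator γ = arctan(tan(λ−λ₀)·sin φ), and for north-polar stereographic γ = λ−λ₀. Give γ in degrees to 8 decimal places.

35.76794400

start: φ=47.176536°, λ=142.567944°, h=0.000 m
→ into stereo (λ₀=106.8°): φ=47.17653600°, λ−λ₀=35.76794400°
convergence γ = 35.76794400°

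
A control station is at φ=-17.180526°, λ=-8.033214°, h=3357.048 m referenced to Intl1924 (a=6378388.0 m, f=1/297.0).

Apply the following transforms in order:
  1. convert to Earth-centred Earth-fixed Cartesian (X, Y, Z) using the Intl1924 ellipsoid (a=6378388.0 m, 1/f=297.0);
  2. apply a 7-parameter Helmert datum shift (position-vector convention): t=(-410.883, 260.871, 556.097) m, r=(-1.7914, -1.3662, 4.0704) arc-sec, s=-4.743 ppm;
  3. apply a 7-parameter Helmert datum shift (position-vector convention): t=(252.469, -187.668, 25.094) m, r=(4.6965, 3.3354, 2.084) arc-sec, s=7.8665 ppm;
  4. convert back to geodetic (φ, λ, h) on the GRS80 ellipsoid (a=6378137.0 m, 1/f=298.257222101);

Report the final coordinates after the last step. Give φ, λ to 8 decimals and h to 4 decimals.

φ=-17.17615026°, λ=-8.03080961°, h=3288.8809 m

start: φ=-17.180526°, λ=-8.033214°, h=3357.048 m
→ ECEF (a=6378388.000, f=1/297.0): X=6038926.1092, Y=-852285.8799, Z=-1872944.3273
→ Helmert 7p (PV): X=6038515.8078, Y=-851918.0622, Z=-1872331.9461
→ Helmert 7p (PV): X=6038794.1095, Y=-852008.7891, Z=-1872438.6250
→ geod (Bowring, a=6378137.000): φ=-17.17615026°, λ=-8.03080961°, h=3288.8809 m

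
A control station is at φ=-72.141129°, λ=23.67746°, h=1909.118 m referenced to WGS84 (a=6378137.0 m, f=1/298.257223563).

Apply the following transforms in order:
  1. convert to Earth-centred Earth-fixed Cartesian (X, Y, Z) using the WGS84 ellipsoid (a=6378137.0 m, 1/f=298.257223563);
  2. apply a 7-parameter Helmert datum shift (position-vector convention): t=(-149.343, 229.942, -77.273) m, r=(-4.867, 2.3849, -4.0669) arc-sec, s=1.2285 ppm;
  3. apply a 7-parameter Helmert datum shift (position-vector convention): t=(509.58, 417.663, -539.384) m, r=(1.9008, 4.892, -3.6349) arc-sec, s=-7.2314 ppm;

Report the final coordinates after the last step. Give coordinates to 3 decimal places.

X=1797508.541 m, Y=788624.054 m, Z=-6051006.474 m

start: φ=-72.141129°, λ=23.677460°, h=1909.118 m
→ ECEF (a=6378137.000, f=1/298.257223563): X=1797343.1170, Y=788135.2953, Z=-6050351.4002
→ Helmert 7p (PV): X=1797141.5654, Y=788188.0039, Z=-6050475.4843
→ Helmert 7p (PV): X=1797508.5407, Y=788624.0541, Z=-6051006.4742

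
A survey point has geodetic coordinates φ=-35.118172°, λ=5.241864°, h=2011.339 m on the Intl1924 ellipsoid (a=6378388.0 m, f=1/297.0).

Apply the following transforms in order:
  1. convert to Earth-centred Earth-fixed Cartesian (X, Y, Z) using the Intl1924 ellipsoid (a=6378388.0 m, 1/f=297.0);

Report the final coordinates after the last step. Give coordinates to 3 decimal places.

start: φ=-35.118172°, λ=5.241864°, h=2011.339 m
→ ECEF (a=6378388.000, f=1/297.0): X=5202920.8614, Y=477336.2232, Z=-3649812.2271

X=5202920.861 m, Y=477336.223 m, Z=-3649812.227 m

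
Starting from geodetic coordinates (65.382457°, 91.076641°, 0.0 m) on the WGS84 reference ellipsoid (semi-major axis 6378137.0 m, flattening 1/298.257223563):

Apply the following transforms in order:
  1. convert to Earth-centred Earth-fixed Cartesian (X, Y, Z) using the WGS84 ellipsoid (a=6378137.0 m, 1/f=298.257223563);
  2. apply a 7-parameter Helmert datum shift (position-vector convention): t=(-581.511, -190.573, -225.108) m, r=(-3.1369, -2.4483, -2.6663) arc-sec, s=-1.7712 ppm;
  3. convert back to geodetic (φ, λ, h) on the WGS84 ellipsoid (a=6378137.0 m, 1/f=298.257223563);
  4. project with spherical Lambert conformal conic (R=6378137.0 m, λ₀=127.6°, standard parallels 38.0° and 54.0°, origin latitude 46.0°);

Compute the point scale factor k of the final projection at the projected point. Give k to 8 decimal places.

start: φ=65.382457°, λ=91.076641°, h=0.000 m
→ ECEF (a=6378137.000, f=1/298.257223563): X=-50060.8272, Y=2663781.6249, Z=5775602.1037
→ Helmert 7p (PV): X=-50676.3705, Y=2663674.8168, Z=5775325.6607
→ geod (Bowring, a=6378137.000): φ=65.38220002°, λ=91.08991980°, h=-290.9530 m
→ into lcc (λ₀=127.6°): φ=65.38220002°, λ−λ₀=-36.51008020°
scale k = 1.05861035

1.05861035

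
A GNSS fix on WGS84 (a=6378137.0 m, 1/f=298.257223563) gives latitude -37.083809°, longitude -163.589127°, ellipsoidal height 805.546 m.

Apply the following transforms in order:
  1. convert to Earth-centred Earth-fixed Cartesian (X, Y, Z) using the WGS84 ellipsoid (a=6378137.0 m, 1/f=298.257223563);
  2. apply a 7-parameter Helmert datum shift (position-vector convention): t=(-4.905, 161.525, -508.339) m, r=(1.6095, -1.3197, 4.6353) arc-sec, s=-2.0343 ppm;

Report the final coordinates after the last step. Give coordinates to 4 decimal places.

X=-4887401.2630 m, Y=-1439382.0436 m, Z=-3825845.9556 m

start: φ=-37.083809°, λ=-163.589127°, h=805.546 m
→ ECEF (a=6378137.000, f=1/298.257223563): X=-4887463.1235, Y=-1439466.5123, Z=-3825302.8958
→ Helmert 7p (PV): X=-4887401.2630, Y=-1439382.0436, Z=-3825845.9556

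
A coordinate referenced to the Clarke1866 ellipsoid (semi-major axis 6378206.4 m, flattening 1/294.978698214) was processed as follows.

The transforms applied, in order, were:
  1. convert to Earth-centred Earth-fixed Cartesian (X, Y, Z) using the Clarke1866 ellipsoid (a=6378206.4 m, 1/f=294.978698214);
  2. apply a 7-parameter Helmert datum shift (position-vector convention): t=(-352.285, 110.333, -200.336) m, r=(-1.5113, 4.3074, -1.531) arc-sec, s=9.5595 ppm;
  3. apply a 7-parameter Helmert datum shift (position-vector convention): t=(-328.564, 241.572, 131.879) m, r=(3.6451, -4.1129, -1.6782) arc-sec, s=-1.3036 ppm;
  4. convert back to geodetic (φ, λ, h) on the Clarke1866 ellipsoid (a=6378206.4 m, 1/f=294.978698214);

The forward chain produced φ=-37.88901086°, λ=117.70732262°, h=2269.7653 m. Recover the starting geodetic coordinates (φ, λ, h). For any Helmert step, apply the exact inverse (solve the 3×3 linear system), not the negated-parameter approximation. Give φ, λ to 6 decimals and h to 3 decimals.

start: φ=-37.889011°, λ=117.707323°, h=2269.765 m
→ ECEF (a=6378206.400, f=1/294.978698214): X=-2344267.5409, Y=4463785.4510, Z=-3896928.6111
→ Helmert⁻¹: X=-2344056.0555, Y=4463461.7568, Z=-3897097.7081
→ Helmert⁻¹: X=-2343633.1172, Y=4463319.9136, Z=-3896876.3592
→ geod (Bowring, a=6378206.400): φ=-37.89255100°, λ=117.70339900°, h=1679.6250 m

φ=-37.892551°, λ=117.703399°, h=1679.625 m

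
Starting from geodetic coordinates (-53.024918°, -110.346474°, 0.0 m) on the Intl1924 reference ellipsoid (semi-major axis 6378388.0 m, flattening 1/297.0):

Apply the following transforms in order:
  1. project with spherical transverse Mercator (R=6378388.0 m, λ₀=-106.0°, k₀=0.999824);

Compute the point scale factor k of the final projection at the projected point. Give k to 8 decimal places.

1.00086438

start: φ=-53.024918°, λ=-110.346474°, h=0.000 m
→ into tm (λ₀=-106.0°): φ=-53.02491800°, λ−λ₀=-4.34647400°
scale k = 1.00086438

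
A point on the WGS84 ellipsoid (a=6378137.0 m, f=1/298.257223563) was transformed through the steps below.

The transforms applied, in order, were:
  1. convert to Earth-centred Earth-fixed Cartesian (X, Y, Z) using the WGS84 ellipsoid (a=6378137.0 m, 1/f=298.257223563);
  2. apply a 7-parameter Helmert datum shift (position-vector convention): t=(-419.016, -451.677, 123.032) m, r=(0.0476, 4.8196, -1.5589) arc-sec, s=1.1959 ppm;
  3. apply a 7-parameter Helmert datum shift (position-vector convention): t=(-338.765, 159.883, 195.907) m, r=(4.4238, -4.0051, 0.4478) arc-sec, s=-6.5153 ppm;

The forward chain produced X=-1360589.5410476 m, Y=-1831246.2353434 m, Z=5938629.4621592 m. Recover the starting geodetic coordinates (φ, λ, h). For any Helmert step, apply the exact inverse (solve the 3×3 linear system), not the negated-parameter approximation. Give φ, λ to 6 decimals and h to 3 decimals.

φ=69.119353°, λ=-126.603000°, h=1760.877 m

start: X=-1360589.5410, Y=-1831246.2353, Z=5938629.4622 m
→ Helmert⁻¹: X=-1360148.3041, Y=-1831287.7328, Z=5938537.9324
→ Helmert⁻¹: X=-1359852.5815, Y=-1830842.7733, Z=5938376.4468
→ geod (Bowring, a=6378137.000): φ=69.11935300°, λ=-126.60300000°, h=1760.8770 m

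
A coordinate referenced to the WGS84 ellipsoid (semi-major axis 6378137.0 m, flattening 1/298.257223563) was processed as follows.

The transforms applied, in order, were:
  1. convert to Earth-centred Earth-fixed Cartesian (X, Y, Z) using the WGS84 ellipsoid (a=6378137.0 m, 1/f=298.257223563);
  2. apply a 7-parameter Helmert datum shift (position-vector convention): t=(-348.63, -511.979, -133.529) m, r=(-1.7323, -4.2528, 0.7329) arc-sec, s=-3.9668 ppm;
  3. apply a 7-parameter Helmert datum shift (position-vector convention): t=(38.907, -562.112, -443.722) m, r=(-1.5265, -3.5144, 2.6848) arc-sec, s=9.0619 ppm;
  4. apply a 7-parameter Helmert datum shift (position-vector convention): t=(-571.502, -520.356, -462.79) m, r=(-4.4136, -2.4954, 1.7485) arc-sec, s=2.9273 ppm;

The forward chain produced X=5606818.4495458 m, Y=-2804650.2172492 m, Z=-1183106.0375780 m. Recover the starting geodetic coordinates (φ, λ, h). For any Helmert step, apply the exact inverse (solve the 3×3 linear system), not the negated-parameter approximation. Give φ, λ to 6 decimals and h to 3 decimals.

φ=-10.751554°, λ=-26.559876°, h=2259.808 m

start: X=5606818.4495, Y=-2804650.2172, Z=-1183106.0376 m
→ Helmert⁻¹: X=5607335.4573, Y=-2804143.8774, Z=-1182767.6257
→ Helmert⁻¹: X=5607189.0987, Y=-2803620.5938, Z=-1182429.4754
→ Helmert⁻¹: X=5607525.6330, Y=-2803129.7282, Z=-1182439.7950
→ geod (Bowring, a=6378137.000): φ=-10.75155400°, λ=-26.55987600°, h=2259.8080 m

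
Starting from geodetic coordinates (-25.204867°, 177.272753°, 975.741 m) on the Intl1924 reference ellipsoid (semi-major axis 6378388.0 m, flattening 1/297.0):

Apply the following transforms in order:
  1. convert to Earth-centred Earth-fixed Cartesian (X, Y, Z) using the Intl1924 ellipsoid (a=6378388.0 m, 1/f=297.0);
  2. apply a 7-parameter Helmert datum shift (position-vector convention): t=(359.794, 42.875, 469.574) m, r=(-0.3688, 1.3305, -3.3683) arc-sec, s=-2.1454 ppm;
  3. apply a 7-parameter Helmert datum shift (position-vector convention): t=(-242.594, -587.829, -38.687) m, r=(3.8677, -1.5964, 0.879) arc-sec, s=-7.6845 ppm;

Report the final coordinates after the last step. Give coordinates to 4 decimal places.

X=-5768789.0990 m, Y=274375.0650 m, Z=-2699622.1942 m

start: φ=-25.204867°, λ=177.272753°, h=975.741 m
→ ECEF (a=6378388.000, f=1/297.0): X=-5768969.7972, Y=274807.3054, Z=-2700076.8489
→ Helmert 7p (PV): X=-5768610.5556, Y=274938.9701, Z=-2699564.7612
→ Helmert 7p (PV): X=-5768789.0990, Y=274375.0650, Z=-2699622.1942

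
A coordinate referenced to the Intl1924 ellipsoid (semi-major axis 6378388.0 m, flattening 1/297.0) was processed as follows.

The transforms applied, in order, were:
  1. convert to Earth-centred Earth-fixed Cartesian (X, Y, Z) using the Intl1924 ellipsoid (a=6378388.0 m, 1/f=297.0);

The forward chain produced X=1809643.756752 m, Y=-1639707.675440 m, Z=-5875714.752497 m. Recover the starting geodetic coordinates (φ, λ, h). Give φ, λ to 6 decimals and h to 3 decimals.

start: X=1809643.7568, Y=-1639707.6754, Z=-5875714.7525 m
→ geod (Bowring, a=6378388.000): φ=-67.56821900°, λ=-42.17954100°, h=2915.3770 m

φ=-67.568219°, λ=-42.179541°, h=2915.377 m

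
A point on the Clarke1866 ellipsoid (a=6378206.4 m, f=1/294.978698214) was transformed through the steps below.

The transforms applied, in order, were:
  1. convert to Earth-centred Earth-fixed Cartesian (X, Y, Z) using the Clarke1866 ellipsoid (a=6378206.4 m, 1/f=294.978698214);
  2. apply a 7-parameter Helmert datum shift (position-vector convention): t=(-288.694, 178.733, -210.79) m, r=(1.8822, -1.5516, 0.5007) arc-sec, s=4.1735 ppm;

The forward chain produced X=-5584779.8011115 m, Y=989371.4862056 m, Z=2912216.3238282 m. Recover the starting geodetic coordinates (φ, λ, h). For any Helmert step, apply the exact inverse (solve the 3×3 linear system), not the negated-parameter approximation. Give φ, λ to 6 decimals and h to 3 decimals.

start: X=-5584779.8011, Y=989371.4862, Z=2912216.3238 m
→ Helmert⁻¹: X=-5584443.4905, Y=989228.7574, Z=2912447.9402
→ geod (Bowring, a=6378206.400): φ=27.34043900°, λ=169.95482400°, h=1819.0280 m

φ=27.340439°, λ=169.954824°, h=1819.028 m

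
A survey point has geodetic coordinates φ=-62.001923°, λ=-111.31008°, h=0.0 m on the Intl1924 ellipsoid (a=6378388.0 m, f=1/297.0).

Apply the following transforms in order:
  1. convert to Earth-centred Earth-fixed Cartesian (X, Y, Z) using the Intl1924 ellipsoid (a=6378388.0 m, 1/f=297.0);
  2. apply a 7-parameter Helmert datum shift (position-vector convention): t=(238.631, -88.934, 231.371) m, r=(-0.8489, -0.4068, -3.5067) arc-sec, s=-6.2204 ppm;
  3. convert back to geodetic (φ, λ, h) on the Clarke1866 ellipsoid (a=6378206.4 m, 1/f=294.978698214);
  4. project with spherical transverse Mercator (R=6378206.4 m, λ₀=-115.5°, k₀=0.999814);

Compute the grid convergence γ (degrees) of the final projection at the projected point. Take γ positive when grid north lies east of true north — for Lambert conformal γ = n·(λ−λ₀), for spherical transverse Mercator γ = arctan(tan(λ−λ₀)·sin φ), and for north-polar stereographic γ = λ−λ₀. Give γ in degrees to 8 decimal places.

-3.70474786

start: φ=-62.001923°, λ=-111.310080°, h=0.000 m
→ ECEF (a=6378388.000, f=1/297.0): X=-1091030.5664, Y=-2796894.6967, Z=-5608738.9899
→ Helmert 7p (PV): X=-1090821.6367, Y=-2796970.7675, Z=-5608463.3713
→ geod (Bowring, a=6378206.400): φ=-62.00189419°, λ=-111.30583762°, h=50.0334 m
→ into tm (λ₀=-115.5°): φ=-62.00189419°, λ−λ₀=4.19416238°
convergence γ = -3.70474786°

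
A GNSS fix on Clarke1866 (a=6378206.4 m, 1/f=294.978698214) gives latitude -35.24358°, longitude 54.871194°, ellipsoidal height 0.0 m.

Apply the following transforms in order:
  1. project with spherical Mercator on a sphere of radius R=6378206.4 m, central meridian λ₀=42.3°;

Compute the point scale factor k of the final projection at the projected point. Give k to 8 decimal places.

start: φ=-35.243580°, λ=54.871194°, h=0.000 m
→ into merc (λ₀=42.3°): φ=-35.24358000°, λ−λ₀=12.57119400°
scale k = 1.22443049

1.22443049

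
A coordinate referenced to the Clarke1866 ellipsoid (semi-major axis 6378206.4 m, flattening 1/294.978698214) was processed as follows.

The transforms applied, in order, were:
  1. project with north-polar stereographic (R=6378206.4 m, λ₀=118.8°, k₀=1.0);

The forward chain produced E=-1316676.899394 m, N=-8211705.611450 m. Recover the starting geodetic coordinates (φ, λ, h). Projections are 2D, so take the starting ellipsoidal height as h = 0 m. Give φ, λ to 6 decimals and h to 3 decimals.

φ=23.794996°, λ=109.690648°, h=0.000 m

start: E=-1316676.8994, N=-8211705.6114 m
→ stereo⁻¹: φ=23.79499600°, λ=109.69064800°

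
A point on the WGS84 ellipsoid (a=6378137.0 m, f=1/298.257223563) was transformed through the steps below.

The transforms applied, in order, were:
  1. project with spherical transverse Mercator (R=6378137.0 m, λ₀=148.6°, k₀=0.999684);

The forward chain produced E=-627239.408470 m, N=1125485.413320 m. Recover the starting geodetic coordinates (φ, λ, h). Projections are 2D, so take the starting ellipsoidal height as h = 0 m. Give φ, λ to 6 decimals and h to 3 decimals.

start: E=-627239.4085, N=1125485.4133 m
→ tm⁻¹: φ=10.06435500°, λ=142.88446400°

φ=10.064355°, λ=142.884464°, h=0.000 m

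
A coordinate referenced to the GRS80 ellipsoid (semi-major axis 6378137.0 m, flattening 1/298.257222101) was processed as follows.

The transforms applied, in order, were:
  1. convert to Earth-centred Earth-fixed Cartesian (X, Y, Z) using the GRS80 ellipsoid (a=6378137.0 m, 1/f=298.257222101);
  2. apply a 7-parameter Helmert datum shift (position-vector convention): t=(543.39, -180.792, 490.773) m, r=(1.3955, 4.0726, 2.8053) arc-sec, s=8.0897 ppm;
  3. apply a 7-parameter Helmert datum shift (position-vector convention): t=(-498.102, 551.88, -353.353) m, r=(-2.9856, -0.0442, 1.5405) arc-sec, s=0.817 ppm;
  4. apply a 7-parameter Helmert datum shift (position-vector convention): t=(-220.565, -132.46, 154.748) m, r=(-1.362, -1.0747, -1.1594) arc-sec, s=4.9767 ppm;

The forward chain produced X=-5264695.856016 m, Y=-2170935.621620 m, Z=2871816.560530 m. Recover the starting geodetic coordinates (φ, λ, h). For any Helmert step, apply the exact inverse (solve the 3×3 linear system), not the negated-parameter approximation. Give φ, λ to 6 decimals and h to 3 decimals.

start: X=-5264695.8560, Y=-2170935.6216, Z=2871816.5605 m
→ Helmert⁻¹: X=-5264421.9271, Y=-2170840.9112, Z=2871660.6160
→ Helmert⁻¹: X=-5263935.1262, Y=-2171393.2740, Z=2871981.3205
→ Helmert⁻¹: X=-5264522.1505, Y=-2171103.8911, Z=2871378.0615
→ geod (Bowring, a=6378137.000): φ=26.91331400°, λ=-157.58861000°, h=3808.6330 m

φ=26.913314°, λ=-157.588610°, h=3808.633 m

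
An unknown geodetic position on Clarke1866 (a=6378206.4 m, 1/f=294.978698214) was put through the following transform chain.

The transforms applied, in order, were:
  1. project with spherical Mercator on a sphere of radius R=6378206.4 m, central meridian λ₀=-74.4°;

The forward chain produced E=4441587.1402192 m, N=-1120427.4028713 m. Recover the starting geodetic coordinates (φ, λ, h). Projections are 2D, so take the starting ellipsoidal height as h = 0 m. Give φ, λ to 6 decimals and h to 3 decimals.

φ=-10.013493°, λ=-34.500978°, h=0.000 m

start: E=4441587.1402, N=-1120427.4029 m
→ merc⁻¹: φ=-10.01349300°, λ=-34.50097800°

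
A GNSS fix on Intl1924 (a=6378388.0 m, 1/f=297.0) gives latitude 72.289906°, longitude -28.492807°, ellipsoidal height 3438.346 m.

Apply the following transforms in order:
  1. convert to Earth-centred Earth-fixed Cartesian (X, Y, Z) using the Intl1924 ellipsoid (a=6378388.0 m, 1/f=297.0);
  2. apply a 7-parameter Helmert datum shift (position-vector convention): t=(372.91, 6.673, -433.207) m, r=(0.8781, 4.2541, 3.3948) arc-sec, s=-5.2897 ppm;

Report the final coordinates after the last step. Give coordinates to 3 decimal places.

X=1711943.879 m, Y=-928943.853 m, Z=6056519.983 m

start: φ=72.289906°, λ=-28.492807°, h=3438.346 m
→ ECEF (a=6378388.000, f=1/297.0): X=1711439.8107, Y=-928957.8220, Z=6057024.4821
→ Helmert 7p (PV): X=1711943.8790, Y=-928943.8531, Z=6056519.9833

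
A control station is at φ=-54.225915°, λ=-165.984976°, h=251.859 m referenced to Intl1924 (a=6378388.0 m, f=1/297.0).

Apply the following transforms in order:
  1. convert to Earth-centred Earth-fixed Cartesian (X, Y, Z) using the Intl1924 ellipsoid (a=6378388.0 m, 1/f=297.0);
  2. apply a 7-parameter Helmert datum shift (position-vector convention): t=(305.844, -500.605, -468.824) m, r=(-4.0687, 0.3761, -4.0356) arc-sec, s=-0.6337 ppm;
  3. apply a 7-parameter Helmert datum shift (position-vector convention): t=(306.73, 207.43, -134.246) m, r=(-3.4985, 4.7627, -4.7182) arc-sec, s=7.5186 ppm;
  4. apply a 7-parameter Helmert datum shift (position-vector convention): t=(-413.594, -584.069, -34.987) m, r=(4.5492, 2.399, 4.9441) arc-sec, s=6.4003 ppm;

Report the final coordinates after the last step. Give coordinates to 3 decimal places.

start: φ=-54.225915°, λ=-165.984976°, h=251.859 m
→ ECEF (a=6378388.000, f=1/297.0): X=-3625924.5624, Y=-905054.4843, Z=-5151792.6247
→ Helmert 7p (PV): X=-3625643.5219, Y=-905585.1963, Z=-5152233.7198
→ Helmert 7p (PV): X=-3625503.7337, Y=-905389.0284, Z=-5152307.6259
→ Helmert 7p (PV): X=-3625978.7552, Y=-905952.1593, Z=-5152353.3905

X=-3625978.755 m, Y=-905952.159 m, Z=-5152353.391 m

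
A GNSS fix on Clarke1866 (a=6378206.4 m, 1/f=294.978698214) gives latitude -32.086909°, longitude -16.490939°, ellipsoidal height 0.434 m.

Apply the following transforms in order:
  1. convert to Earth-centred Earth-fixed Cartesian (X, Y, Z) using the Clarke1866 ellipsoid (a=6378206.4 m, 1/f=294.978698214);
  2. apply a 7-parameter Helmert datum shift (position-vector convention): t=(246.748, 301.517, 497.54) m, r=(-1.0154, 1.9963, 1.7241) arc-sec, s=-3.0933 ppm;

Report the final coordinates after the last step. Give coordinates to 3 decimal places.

start: φ=-32.086909°, λ=-16.490939°, h=0.434 m
→ ECEF (a=6378206.400, f=1/294.978698214): X=5186557.4525, Y=-1535436.1587, Z=-3368420.6552
→ Helmert 7p (PV): X=5186768.3905, Y=-1535103.1216, Z=-3367955.3342

X=5186768.390 m, Y=-1535103.122 m, Z=-3367955.334 m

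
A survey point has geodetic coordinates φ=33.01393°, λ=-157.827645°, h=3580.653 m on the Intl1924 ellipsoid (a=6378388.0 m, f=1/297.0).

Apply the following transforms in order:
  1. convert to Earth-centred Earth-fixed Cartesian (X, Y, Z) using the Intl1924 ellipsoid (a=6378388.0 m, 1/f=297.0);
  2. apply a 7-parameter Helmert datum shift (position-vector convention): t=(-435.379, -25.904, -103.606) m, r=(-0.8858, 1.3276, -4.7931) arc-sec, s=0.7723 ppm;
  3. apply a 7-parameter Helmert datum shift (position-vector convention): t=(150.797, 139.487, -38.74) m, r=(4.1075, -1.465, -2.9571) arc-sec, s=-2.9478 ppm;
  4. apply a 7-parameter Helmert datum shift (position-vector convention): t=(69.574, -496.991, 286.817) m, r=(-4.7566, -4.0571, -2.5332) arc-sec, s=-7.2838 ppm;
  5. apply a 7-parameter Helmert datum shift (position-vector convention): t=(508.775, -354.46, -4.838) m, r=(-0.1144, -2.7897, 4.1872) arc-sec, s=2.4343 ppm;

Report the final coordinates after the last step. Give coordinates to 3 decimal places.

X=-4960591.577 m, Y=-2022199.678 m, Z=3457220.718 m

start: φ=33.013930°, λ=-157.827645°, h=3580.653 m
→ ECEF (a=6378388.000, f=1/297.0): X=-4960743.3929, Y=-2021650.2698, Z=3457257.1963
→ Helmert 7p (PV): X=-4961207.3291, Y=-2021547.6121, Z=3457196.8715
→ Helmert 7p (PV): X=-4961095.4439, Y=-2021399.8857, Z=3457072.4470
→ Helmert 7p (PV): X=-4961082.5575, Y=-2021741.5032, Z=3457283.1169
→ Helmert 7p (PV): X=-4960591.5769, Y=-2022199.6780, Z=3457220.7182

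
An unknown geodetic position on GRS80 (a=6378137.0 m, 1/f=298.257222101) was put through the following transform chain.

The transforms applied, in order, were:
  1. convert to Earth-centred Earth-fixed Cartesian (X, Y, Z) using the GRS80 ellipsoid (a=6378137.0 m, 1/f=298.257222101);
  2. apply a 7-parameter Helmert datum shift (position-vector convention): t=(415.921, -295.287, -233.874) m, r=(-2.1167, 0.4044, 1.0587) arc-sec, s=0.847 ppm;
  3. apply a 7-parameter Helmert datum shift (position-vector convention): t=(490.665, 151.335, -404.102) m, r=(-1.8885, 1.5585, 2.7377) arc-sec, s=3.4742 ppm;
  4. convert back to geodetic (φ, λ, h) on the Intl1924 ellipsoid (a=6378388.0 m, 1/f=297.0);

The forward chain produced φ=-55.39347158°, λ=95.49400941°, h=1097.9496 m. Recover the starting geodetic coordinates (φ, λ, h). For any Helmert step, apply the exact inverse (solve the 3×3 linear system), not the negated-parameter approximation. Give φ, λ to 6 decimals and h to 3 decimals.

φ=-55.386696°, λ=95.506040°, h=864.915 m

start: φ=-55.393472°, λ=95.494009°, h=1097.950 m
→ ECEF (a=6378388.000, f=1/297.0): X=-347678.8885, Y=3614744.7372, Z=-5227395.9189
→ Helmert⁻¹: X=-348080.8739, Y=3614633.3207, Z=-5226943.1929
→ Helmert⁻¹: X=-348467.6977, Y=3614980.9708, Z=-5226668.4780
→ geod (Bowring, a=6378137.000): φ=-55.38669600°, λ=95.50604000°, h=864.9150 m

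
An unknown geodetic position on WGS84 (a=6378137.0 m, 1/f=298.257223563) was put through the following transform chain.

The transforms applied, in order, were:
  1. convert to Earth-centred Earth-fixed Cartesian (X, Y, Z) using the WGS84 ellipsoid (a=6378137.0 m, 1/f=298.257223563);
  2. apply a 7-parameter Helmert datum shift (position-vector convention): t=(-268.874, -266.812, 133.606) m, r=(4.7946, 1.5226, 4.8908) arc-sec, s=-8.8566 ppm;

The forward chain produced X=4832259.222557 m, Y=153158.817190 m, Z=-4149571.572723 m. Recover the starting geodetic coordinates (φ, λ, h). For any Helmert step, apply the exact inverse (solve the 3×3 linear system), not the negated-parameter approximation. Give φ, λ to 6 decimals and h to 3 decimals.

φ=-40.828349°, λ=1.815933°, h=2587.627 m

start: X=4832259.2226, Y=153158.8172, Z=-4149571.5727 m
→ Helmert⁻¹: X=4832605.1619, Y=153215.9413, Z=-4149709.8196
→ geod (Bowring, a=6378137.000): φ=-40.82834900°, λ=1.81593300°, h=2587.6270 m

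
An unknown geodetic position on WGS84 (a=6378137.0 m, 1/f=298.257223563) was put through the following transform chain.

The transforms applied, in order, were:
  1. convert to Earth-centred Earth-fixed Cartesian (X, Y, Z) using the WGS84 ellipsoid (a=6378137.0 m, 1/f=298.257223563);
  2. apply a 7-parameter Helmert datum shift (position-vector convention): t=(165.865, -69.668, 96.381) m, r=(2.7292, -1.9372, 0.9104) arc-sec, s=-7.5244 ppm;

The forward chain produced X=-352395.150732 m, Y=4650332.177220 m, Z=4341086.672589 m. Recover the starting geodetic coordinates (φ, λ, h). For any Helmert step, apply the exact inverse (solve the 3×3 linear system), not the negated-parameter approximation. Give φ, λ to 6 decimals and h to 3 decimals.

start: X=-352395.1507, Y=4650332.1772, Z=4341086.6726 m
→ Helmert⁻¹: X=-352502.3729, Y=4650495.8304, Z=4340964.7326
→ geod (Bowring, a=6378137.000): φ=43.13838800°, λ=94.33466700°, h=3263.9250 m

φ=43.138388°, λ=94.334667°, h=3263.925 m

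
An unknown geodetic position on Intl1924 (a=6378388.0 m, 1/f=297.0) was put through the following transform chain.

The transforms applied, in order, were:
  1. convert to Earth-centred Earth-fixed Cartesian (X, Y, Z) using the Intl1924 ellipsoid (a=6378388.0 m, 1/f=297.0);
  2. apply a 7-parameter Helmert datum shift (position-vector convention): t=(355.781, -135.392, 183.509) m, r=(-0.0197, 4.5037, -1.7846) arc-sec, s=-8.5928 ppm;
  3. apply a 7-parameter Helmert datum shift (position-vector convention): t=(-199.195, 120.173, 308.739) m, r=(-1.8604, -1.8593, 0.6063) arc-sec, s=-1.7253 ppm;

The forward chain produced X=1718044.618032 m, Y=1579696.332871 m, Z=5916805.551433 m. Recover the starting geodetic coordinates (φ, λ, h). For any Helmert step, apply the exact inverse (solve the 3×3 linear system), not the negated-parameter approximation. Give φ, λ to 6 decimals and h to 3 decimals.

φ=68.604797°, λ=42.601201°, h=258.287 m

start: X=1718044.6180, Y=1579696.3329, Z=5916805.5514 m
→ Helmert⁻¹: X=1718304.7526, Y=1579520.4705, Z=5916505.7776
→ Helmert⁻¹: X=1717820.8842, Y=1579683.7338, Z=5916410.7655
→ geod (Bowring, a=6378388.000): φ=68.60479700°, λ=42.60120100°, h=258.2870 m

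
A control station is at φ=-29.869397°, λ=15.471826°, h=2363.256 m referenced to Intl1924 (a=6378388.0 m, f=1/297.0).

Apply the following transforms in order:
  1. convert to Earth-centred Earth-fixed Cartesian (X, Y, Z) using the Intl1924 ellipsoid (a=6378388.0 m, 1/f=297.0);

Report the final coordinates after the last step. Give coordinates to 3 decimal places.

start: φ=-29.869397°, λ=15.471826°, h=2363.256 m
→ ECEF (a=6378388.000, f=1/297.0): X=5337088.6870, Y=1477279.8304, Z=-3159049.9848

X=5337088.687 m, Y=1477279.830 m, Z=-3159049.985 m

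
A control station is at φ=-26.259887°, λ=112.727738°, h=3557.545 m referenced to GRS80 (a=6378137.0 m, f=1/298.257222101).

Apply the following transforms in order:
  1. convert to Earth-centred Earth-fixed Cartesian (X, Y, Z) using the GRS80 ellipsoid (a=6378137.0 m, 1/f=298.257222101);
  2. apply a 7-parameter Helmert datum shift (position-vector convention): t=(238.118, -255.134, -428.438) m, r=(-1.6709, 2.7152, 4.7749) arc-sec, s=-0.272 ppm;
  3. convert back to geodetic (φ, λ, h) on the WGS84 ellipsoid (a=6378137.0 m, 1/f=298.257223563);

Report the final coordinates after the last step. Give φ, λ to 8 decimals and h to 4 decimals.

φ=-26.26479681°, λ=112.72828204°, h=3451.8939 m

start: φ=-26.259887°, λ=112.727738°, h=3557.545 m
→ ECEF (a=6378137.000, f=1/298.257222101): X=-2212576.6331, Y=5282150.3828, Z=-2806486.1110
→ Helmert 7p (PV): X=-2212497.1353, Y=5281819.8577, Z=-2806927.4494
→ geod (Bowring, a=6378137.000): φ=-26.26479681°, λ=112.72828204°, h=3451.8939 m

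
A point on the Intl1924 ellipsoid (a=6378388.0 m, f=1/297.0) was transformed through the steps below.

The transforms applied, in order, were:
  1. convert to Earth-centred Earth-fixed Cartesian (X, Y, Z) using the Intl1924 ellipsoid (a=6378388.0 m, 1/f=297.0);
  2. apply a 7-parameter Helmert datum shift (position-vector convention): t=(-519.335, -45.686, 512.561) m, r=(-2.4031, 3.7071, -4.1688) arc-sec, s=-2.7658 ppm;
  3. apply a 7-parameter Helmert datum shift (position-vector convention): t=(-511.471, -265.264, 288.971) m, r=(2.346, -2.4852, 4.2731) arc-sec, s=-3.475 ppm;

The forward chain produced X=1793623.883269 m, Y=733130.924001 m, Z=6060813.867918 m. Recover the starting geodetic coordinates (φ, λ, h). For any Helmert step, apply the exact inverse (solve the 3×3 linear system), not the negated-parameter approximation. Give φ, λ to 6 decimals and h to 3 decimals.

φ=72.371396°, λ=22.229245°, h=3726.699 m

start: X=1793623.8833, Y=733130.9240, Z=6060813.8679 m
→ Helmert⁻¹: X=1794229.8037, Y=733430.4969, Z=6060515.9975
→ Helmert⁻¹: X=1794630.3645, Y=733443.8796, Z=6060060.9964
→ geod (Bowring, a=6378388.000): φ=72.37139600°, λ=22.22924500°, h=3726.6990 m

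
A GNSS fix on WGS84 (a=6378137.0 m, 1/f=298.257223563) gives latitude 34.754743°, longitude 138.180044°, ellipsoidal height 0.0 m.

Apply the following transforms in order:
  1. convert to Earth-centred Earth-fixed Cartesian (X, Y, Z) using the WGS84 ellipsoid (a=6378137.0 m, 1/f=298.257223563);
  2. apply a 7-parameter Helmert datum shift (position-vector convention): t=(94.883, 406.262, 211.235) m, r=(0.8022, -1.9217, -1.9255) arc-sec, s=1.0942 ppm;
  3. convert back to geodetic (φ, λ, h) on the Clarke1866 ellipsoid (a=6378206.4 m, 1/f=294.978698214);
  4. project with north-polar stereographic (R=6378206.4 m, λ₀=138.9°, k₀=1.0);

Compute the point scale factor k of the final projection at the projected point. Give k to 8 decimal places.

start: φ=34.754743°, λ=138.180044°, h=0.000 m
→ ECEF (a=6378137.000, f=1/298.257223563): X=-3909537.9510, Y=3497981.3632, Z=3615545.7580
→ Helmert 7p (PV): X=-3909448.3767, Y=3498413.8871, Z=3615738.1295
→ geod (Bowring, a=6378206.400): φ=34.75703515°, λ=138.17587135°, h=299.5271 m
→ into stereo (λ₀=138.9°): φ=34.75703515°, λ−λ₀=-0.72412865°
scale k = 1.27380613

1.27380613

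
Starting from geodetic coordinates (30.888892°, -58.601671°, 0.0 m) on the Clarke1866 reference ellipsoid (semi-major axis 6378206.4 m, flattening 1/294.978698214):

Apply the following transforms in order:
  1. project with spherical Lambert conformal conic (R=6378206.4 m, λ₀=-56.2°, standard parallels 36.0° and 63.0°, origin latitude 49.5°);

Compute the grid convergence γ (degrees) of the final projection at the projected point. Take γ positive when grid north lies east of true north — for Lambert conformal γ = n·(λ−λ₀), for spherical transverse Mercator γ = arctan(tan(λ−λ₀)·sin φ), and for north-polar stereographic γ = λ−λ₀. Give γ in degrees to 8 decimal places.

start: φ=30.888892°, λ=-58.601671°, h=0.000 m
→ into lcc (λ₀=-56.2°): φ=30.88889200°, λ−λ₀=-2.40167100°
convergence γ = -1.84388921°

-1.84388921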